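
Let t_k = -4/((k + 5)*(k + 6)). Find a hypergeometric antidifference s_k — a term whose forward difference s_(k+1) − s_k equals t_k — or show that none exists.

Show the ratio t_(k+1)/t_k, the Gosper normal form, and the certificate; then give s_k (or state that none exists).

Compute t_(k+1)/t_k: get (k + 5)/(k + 7).
So A=k + 5 and B=k + 7, with C=1.
Solve (k + 5)·f(k+1) − (k + 6)·f(k) = 1.
From deg A=1, deg B=1, deg C=0: d=1.
A polynomial solution: f(k) = k/5.
Certificate R = B(k−1)f/C = k*(k + 6)/5 gives s_k = -4*k/(5*k + 25).
Δs = -4/(k**2 + 11*k + 30), as required.

s_k = -4*k/(5*k + 25)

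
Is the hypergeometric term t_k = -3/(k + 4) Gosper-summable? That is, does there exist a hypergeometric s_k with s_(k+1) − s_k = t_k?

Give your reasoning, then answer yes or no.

No — the linear system for f has no solution.

Ratio r(k) = (k + 4)/(k + 5).
Factor: A=k + 4; B=k + 5; C=1.
Solve (k + 4)·f(k+1) − (k + 4)·f(k) = 1.
deg f ≤ 0 (via 1,1,0).
Write f(k) = c0. Then LHS − RHS = -1, requiring -1 = 0: contradictory. No certificate.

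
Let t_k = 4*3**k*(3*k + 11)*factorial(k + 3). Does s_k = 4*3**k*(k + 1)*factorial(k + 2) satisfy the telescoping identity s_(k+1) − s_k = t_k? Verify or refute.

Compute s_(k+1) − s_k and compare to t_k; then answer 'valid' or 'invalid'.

Invalid: residual -8*3**k*(3*k + 8)*factorial(k + 2) ≠ 0.

s_(k+1) = 12*3**k*(k + 2)*factorial(k + 3)
s_(k+1) − s_k = 4*3**k*(3*k**2 + 14*k + 17)*factorial(k + 2)
(s_(k+1) − s_k) − t_k = -8*3**k*(3*k + 8)*factorial(k + 2)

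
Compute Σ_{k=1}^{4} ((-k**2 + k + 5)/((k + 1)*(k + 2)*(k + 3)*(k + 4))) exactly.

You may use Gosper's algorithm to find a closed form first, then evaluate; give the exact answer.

Σ = 5/112

Compute t_(k+1)/t_k: get (k + 1)*(k - (k + 1)**2 + 6)/((k + 5)*(-k**2 + k + 5)).
Normal form (A,B,C) = (k + 1, k + 5, k**2 - k - 5).
Set up (k + 1)·f(k+1) − (k + 4)·f(k) − (k**2 - k - 5) = 0.
Degrees (1,1,2) ⇒ d ≤ 3.
Match coefficients ⇒ f(k) = -k*(k**2 + 12*k + 17)/6.
R(k) = B(k−1)·f(k)/C(k) = -k*(k + 4)*(k**2 + 12*k + 17)/(6*(k**2 - k - 5)); s_k = R·t_k = k*(k**2 + 12*k + 17)/(6*(k + 1)*(k + 2)*(k + 3)).
s_(k+1) − s_k = (-k**2 + k + 5)/(k**4 + 10*k**3 + 35*k**2 + 50*k + 24) = t_k.
Sum = s_(5) − s_(1); s_(5) = 85/336, s_(1) = 5/24 ⇒ 5/112.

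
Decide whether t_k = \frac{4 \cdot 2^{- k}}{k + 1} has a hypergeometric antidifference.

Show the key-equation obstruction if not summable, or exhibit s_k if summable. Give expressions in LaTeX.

No — negative degree bound, so no certificate f.

Step 1: r(k) = (k + 1)/(2*(k + 2)).
Normal form (A,B,C) = (k/2 + 1/2, k + 2, 1).
Set up (k/2 + 1/2)·f(k+1) − (k + 1)·f(k) − (1) = 0.
deg f ≤ -1 (via 1,1,0).
Bound -1 < 0, so the key equation has no polynomial solution.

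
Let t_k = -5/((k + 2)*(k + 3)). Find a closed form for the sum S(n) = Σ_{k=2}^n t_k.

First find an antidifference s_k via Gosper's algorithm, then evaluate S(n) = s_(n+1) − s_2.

Compute t_(k+1)/t_k: get (k + 2)/(k + 4).
Take A(k)=k + 2, B(k)=k + 4, C(k)=1.
Need (k + 2)·f(k+1) − (k + 3)·f(k) = 1.
Degrees (1,1,0) ⇒ d ≤ 1.
Solve for f: f(k) = k/2 (degree 1 ≤ 1).
So s_k = (B(k−1)f/C)·t_k = (k*(k + 3)/2)·t_k = -5*k/(2*k + 4).
s_(k+1) − s_k = -5/(k**2 + 5*k + 6) = t_k.
Σ_(k=2)^n t_k = s_(n+1) − s_(2) = (5*(-n - 1)/(2*(n + 3))) − (-5/4), i.e. 5*(1 - n)/(4*(n + 3)).

S(n) = 5*(1 - n)/(4*(n + 3))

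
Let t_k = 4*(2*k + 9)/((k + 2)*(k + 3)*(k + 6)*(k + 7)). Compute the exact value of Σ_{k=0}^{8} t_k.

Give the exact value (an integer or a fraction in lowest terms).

t_(k+1)/t_k = (k + 2)*(k + 6)*(2*k + 11)/((k + 4)*(k + 8)*(2*k + 9)).
A = k + 2, B = k + 8, C = k**3 + 27*k**2/2 + 121*k/2 + 90.
Need (k + 2)·f(k+1) − (k + 7)·f(k) = k**3 + 27*k**2/2 + 121*k/2 + 90.
deg f ≤ 5 (via 1,1,3).
Solve for f: f(k) = k*(k + 3)*(k + 4)*(k + 5)*(k + 8)/24 (degree 5 ≤ 5).
R(k) = B(k−1)·f(k)/C(k) = k*(k + 3)*(k + 7)*(k + 8)/(12*(2*k + 9)); s_k = R·t_k = k*(k + 8)/(3*(k**2 + 8*k + 12)).
Δs = 4*(2*k + 9)/(k**4 + 18*k**3 + 113*k**2 + 288*k + 252), as required.
Evaluate s at k=9 and k=0: 17/55 and 0; difference 17/55.

Σ = 17/55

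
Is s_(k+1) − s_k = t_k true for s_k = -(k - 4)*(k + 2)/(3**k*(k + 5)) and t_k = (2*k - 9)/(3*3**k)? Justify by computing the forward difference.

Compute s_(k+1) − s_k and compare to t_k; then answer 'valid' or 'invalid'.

Invalid: residual (-2*k**2 - 4*k + 57)/(3**k*(k**2 + 11*k + 30)) ≠ 0.

s_(k+1) = (9 - k**2)/(3*3**k*(k + 6))
s_(k+1) − s_k = (2*k**3 + 7*k**2 - 51*k - 99)/(3*3**k*(k**2 + 11*k + 30))
(s_(k+1) − s_k) − t_k = (-2*k**2 - 4*k + 57)/(3**k*(k**2 + 11*k + 30))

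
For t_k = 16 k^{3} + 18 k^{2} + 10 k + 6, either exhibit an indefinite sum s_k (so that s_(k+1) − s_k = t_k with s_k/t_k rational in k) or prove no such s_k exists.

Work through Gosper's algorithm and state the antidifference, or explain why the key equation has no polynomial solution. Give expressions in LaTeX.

t_(k+1)/t_k = (8*k**3 + 33*k**2 + 47*k + 25)/(8*k**3 + 9*k**2 + 5*k + 3).
A = 1, B = 1, C = k**3 + 9*k**2/8 + 5*k/8 + 3/8.
f must satisfy (1)·f(k+1) − (1)·f(k) = k**3 + 9*k**2/8 + 5*k/8 + 3/8.
deg f ≤ 4 (via 0,0,3).
A polynomial solution: f(k) = k*(2*k**3 - k**2 + 2)/8.
Then R = B(k−1)f/C = k*(2*k**3 - k**2 + 2)/(8*k**3 + 9*k**2 + 5*k + 3), so s_k = R(k)·t_k = 2*k*(2*k**3 - k**2 + 2).
Verify: 16*k**3 + 18*k**2 + 10*k + 6 matches t_k.

s_k = 2 k \left(2 k^{3} - k^{2} + 2\right)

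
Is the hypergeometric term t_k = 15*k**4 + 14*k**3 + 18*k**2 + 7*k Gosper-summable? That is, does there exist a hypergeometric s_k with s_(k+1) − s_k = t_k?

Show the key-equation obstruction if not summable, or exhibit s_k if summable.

Yes. s_k = k*(3*k**4 - 4*k**3 + 4*k**2 - 2*k - 1).

Ratio r(k) = (15*k**4 + 74*k**3 + 150*k**2 + 145*k + 54)/(k*(15*k**3 + 14*k**2 + 18*k + 7)).
Factor: A=1; B=1; C=k**4 + 14*k**3/15 + 6*k**2/5 + 7*k/15.
Need (1)·f(k+1) − (1)·f(k) = k**4 + 14*k**3/15 + 6*k**2/5 + 7*k/15.
Degrees (0,0,4) ⇒ d ≤ 5.
Match coefficients ⇒ f(k) = k*(k - 1)*(3*k**3 - k**2 + 3*k + 1)/15.
Get s_k = R·t_k = k*(3*k**4 - 4*k**3 + 4*k**2 - 2*k - 1) with R(k) = B(k−1)f(k)/C(k) = (k - 1)*(3*k**3 - k**2 + 3*k + 1)/(15*k**3 + 14*k**2 + 18*k + 7).
Verify: k*(15*k**3 + 14*k**2 + 18*k + 7) matches t_k.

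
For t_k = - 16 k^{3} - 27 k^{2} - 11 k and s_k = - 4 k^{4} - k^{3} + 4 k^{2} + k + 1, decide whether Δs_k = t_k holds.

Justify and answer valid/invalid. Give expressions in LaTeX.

s_(k+1) = -4*k**4 - 17*k**3 - 23*k**2 - 10*k + 1
s_(k+1) − s_k = k*(-16*k**2 - 27*k - 11)
(s_(k+1) − s_k) − t_k = 0

Valid: the claim telescopes to t_k.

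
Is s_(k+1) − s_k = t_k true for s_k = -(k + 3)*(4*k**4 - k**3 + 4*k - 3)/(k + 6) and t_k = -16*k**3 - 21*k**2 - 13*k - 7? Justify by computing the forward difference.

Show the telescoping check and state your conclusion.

Invalid: residual 3*(12*k**4 + 118*k**3 + 139*k**2 + 81*k + 45)/(k**2 + 13*k + 42) ≠ 0.

s_(k+1) = -(k + 4)*(4*k + 4*(k + 1)**4 - (k + 1)**3 + 1)/(k + 7)
s_(k+1) − s_k = (-16*k**5 - 193*k**4 - 604*k**3 - 641*k**2 - 394*k - 159)/(k**2 + 13*k + 42)
(s_(k+1) − s_k) − t_k = 3*(12*k**4 + 118*k**3 + 139*k**2 + 81*k + 45)/(k**2 + 13*k + 42)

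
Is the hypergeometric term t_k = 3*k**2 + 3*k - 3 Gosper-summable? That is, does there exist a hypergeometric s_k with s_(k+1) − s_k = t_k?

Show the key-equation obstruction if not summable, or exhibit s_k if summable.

Step 1: r(k) = (k + (k + 1)**2)/(k**2 + k - 1).
Factor: A=1; B=1; C=k**2 + k - 1.
Need (1)·f(k+1) − (1)·f(k) = k**2 + k - 1.
d = 3 from the (0,0,2) case.
Match coefficients ⇒ f(k) = k*(k - 2)*(k + 2)/3.
R(k) = B(k−1)·f(k)/C(k) = k*(k - 2)*(k + 2)/(3*(k**2 + k - 1)); s_k = R·t_k = k*(k**2 - 4).
Δs = 3*k**2 + 3*k - 3, as required.

Yes. s_k = k*(k**2 - 4).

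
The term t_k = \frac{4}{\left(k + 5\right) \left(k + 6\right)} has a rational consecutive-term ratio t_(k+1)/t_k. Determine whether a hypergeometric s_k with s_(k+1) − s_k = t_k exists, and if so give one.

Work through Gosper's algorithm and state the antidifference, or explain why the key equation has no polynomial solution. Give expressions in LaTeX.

Compute t_(k+1)/t_k: get (k + 5)/(k + 7).
Factor: A=k + 5; B=k + 7; C=1.
Need (k + 5)·f(k+1) − (k + 6)·f(k) = 1.
Degrees (1,1,0) ⇒ d ≤ 1.
Solving with deg f ≤ 1: f(k) = k/5.
R(k) = B(k−1)·f(k)/C(k) = k*(k + 6)/5; s_k = R·t_k = 4*k/(5*(k + 5)).
Check: Δs_k = 4/(k**2 + 11*k + 30). ✓

s_k = \frac{4 k}{5 \left(k + 5\right)}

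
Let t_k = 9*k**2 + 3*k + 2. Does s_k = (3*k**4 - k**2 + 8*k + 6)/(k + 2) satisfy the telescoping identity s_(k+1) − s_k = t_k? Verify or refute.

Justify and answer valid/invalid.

s_(k+1) = (8*k + 3*(k + 1)**4 - (k + 1)**2 + 14)/(k + 3)
s_(k+1) − s_k = (9*k**4 + 42*k**3 + 47*k**2 + 22*k + 14)/(k**2 + 5*k + 6)
(s_(k+1) − s_k) − t_k = 2*(-3*k**3 - 12*k**2 - 3*k + 1)/(k**2 + 5*k + 6)

Invalid: residual 2*(-3*k**3 - 12*k**2 - 3*k + 1)/(k**2 + 5*k + 6) ≠ 0.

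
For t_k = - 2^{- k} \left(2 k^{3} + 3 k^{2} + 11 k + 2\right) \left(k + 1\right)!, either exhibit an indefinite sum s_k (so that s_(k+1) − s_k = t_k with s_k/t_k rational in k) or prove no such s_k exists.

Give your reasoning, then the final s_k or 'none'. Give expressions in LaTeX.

r(k) = (2*k**4 + 13*k**3 + 41*k**2 + 64*k + 36)/(2*(2*k**3 + 3*k**2 + 11*k + 2)) after simplifying.
So A=k/2 + 1 and B=1, with C=k**3 + 3*k**2/2 + 11*k/2 + 1.
f must satisfy (k/2 + 1)·f(k+1) − (1)·f(k) = k**3 + 3*k**2/2 + 11*k/2 + 1.
Degrees (1,0,3) ⇒ d ≤ 2.
Solving with deg f ≤ 2: f(k) = 2*k**2 - k + 2.
Then R = B(k−1)f/C = 2*(2*k**2 - k + 2)/(2*k**3 + 3*k**2 + 11*k + 2), so s_k = R(k)·t_k = -2**(1 - k)*(2*k**2 - k + 2)*factorial(k + 1).
Check: Δs_k = -(2*k**3 + 3*k**2 + 11*k + 2)*factorial(k + 1)/2**k. ✓

s_k = - 2^{1 - k} \left(2 k^{2} - k + 2\right) \left(k + 1\right)!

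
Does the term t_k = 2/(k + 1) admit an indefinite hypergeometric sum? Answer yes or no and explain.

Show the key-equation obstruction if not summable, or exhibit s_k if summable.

t_(k+1)/t_k = (k + 1)/(k + 2).
Normal form (A,B,C) = (k + 1, k + 2, 1).
Need (k + 1)·f(k+1) − (k + 1)·f(k) = 1.
Degrees (1,1,0) ⇒ d ≤ 0.
Write f(k) = c0. Then LHS − RHS = -1, requiring -1 = 0: contradictory. No certificate.

No — t_k has no hypergeometric antidifference.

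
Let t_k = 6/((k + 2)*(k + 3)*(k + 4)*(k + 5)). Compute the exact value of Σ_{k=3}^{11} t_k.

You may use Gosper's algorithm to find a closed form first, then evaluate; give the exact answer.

The ratio is (k + 2)/(k + 6).
A = k + 2, B = k + 6, C = 1.
Key eq: (k + 2)·f(k+1) = (k + 5)·f(k) + (1).
deg f ≤ 3 (via 1,1,0).
Match coefficients ⇒ f(k) = k*(k**2 + 9*k + 26)/72.
Certificate R = B(k−1)f/C = k*(k + 5)*(k**2 + 9*k + 26)/72 gives s_k = k*(k**2 + 9*k + 26)/(12*(k + 2)*(k + 3)*(k + 4)).
Verify: 6/(k**4 + 14*k**3 + 71*k**2 + 154*k + 120) matches t_k.
Evaluate s at k=12 and k=3: 139/1680 and 31/420; difference 1/112.

Σ = 1/112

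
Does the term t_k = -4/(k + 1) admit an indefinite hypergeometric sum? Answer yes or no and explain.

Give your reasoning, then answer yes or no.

No — key equation has no polynomial f.

t_(k+1)/t_k = (k + 1)/(k + 2).
Factor: A=k + 1; B=k + 2; C=1.
Key eq: (k + 1)·f(k+1) = (k + 1)·f(k) + (1).
d = 0 from the (1,1,0) case.
Put f(k) = c0: A·f(k+1) − B(k−1)·f(k) − C = -1; need -1 = 0 — inconsistent ⇒ no f, not summable.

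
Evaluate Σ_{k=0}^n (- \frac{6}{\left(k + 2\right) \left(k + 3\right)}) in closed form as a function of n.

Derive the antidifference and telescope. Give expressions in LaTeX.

The ratio is (k + 2)/(k + 4).
Normal form (A,B,C) = (k + 2, k + 4, 1).
Solve (k + 2)·f(k+1) − (k + 3)·f(k) = 1.
deg f ≤ 1 (via 1,1,0).
Solve for f: f(k) = k/2 (degree 1 ≤ 1).
Get s_k = R·t_k = -3*k/(k + 2) with R(k) = B(k−1)f(k)/C(k) = k*(k + 3)/2.
s_(k+1) − s_k = -6/(k**2 + 5*k + 6) = t_k.
s_(n+1) = 3*(-n - 1)/(n + 3) and s_(0) = 0, so S(n) = 3*(-n - 1)/(n + 3).

S(n) = \frac{3 \left(- n - 1\right)}{n + 3}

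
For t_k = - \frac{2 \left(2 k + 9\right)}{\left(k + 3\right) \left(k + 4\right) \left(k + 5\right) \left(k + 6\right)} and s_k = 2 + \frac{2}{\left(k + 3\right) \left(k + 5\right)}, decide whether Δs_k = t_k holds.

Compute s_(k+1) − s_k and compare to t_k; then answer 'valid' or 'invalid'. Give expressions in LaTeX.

valid (s_(k+1) − s_k reduces to t_k)

s_(k+1) = 2 + 2/((k + 4)*(k + 6))
s_(k+1) − s_k = 2*(-2*k - 9)/(k**4 + 18*k**3 + 119*k**2 + 342*k + 360)
(s_(k+1) − s_k) − t_k = 0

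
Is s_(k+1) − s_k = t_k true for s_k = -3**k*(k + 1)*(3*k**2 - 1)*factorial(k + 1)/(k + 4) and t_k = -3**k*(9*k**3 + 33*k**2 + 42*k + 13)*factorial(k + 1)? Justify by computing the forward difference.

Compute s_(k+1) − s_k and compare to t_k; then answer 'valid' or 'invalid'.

Invalid: residual 3**(k + 1)*(9*k**4 + 69*k**3 + 171*k**2 + 181*k + 53)*factorial(k + 1)/((k + 4)*(k + 5)) ≠ 0.

s_(k+1) = -3**(k + 1)*(k + 2)*(3*k**2 + 6*k + 2)*factorial(k + 2)/(k + 5)
s_(k+1) − s_k = -3**k*(9*k**5 + 87*k**4 + 312*k**3 + 538*k**2 + 414*k + 101)*factorial(k + 1)/((k + 4)*(k + 5))
(s_(k+1) − s_k) − t_k = 3**(k + 1)*(9*k**4 + 69*k**3 + 171*k**2 + 181*k + 53)*factorial(k + 1)/((k + 4)*(k + 5))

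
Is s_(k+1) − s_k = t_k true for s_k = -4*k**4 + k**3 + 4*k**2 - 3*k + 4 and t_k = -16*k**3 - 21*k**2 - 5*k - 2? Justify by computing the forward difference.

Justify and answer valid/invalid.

s_(k+1) = -4*k**4 - 15*k**3 - 17*k**2 - 8*k + 2
s_(k+1) − s_k = -16*k**3 - 21*k**2 - 5*k - 2
(s_(k+1) − s_k) − t_k = 0

valid; difference matches t_k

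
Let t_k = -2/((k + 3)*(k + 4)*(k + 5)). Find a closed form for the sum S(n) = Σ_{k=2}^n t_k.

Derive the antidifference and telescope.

r(k) = (k + 3)/(k + 6) after simplifying.
Take A(k)=k + 3, B(k)=k + 6, C(k)=1.
f must satisfy (k + 3)·f(k+1) − (k + 5)·f(k) = 1.
deg f ≤ 2 (via 1,1,0).
Match coefficients ⇒ f(k) = k*(k + 7)/24.
Certificate R = B(k−1)f/C = k*(k + 5)*(k + 7)/24 gives s_k = k*(-k - 7)/(12*(k + 3)*(k + 4)).
Check: Δs_k = -2/(k**3 + 12*k**2 + 47*k + 60). ✓
s_(n+1) = (-n**2 - 9*n - 8)/(12*(n**2 + 9*n + 20)) and s_(2) = -1/20, so S(n) = (-n**2 - 9*n + 10)/(30*(n**2 + 9*n + 20)).

S(n) = (-n**2 - 9*n + 10)/(30*(n**2 + 9*n + 20))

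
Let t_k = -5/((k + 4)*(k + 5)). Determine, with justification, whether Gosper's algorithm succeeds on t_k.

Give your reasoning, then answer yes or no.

Yes. s_k = -5*k/(4*k + 16).

The ratio is (k + 4)/(k + 6).
Factor: A=k + 4; B=k + 6; C=1.
Set up (k + 4)·f(k+1) − (k + 5)·f(k) − (1) = 0.
Degrees (1,1,0) ⇒ d ≤ 1.
Coefficient equations give f(k) = k/4.
R(k) = B(k−1)·f(k)/C(k) = k*(k + 5)/4; s_k = R·t_k = -5*k/(4*k + 16).
Verify: -5/(k**2 + 9*k + 20) matches t_k.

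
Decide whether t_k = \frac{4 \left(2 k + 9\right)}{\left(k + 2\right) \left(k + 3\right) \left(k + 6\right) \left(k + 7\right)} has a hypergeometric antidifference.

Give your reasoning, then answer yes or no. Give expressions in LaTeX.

Yes. s_k = \frac{k \left(k + 8\right)}{3 \left(k^{2} + 8 k + 12\right)}.

Ratio r(k) = (k + 2)*(k + 6)*(2*k + 11)/((k + 4)*(k + 8)*(2*k + 9)).
Factor: A=k + 2; B=k + 8; C=k**3 + 27*k**2/2 + 121*k/2 + 90.
Solve (k + 2)·f(k+1) − (k + 7)·f(k) = k**3 + 27*k**2/2 + 121*k/2 + 90.
deg f ≤ 5 (via 1,1,3).
Solve for f: f(k) = k*(k + 3)*(k + 4)*(k + 5)*(k + 8)/24 (degree 5 ≤ 5).
Get s_k = R·t_k = k*(k + 8)/(3*(k**2 + 8*k + 12)) with R(k) = B(k−1)f(k)/C(k) = k*(k + 3)*(k + 7)*(k + 8)/(12*(2*k + 9)).
Check: Δs_k = 4*(2*k + 9)/(k**4 + 18*k**3 + 113*k**2 + 288*k + 252). ✓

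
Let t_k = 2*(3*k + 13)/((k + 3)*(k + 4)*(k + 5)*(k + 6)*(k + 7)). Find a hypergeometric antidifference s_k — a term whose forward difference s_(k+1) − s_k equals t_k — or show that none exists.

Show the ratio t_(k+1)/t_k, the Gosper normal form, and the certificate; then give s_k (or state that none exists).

t_(k+1)/t_k = (k + 3)*(3*k + 16)/((k + 8)*(3*k + 13)).
Take A(k)=k + 3, B(k)=k + 8, C(k)=k + 13/3.
Set up (k + 3)·f(k+1) − (k + 7)·f(k) − (k + 13/3) = 0.
d = 4 from the (1,1,1) case.
Match coefficients ⇒ f(k) = k*(k + 4)*(k**2 + 14*k + 63)/270.
So s_k = (B(k−1)f/C)·t_k = (k*(k + 4)*(k + 7)*(k**2 + 14*k + 63)/(90*(3*k + 13)))·t_k = k*(k**2 + 14*k + 63)/(45*(k**3 + 14*k**2 + 63*k + 90)).
Δs = 2*(3*k + 13)/(k**5 + 25*k**4 + 245*k**3 + 1175*k**2 + 2754*k + 2520), as required.

s_k = k*(k**2 + 14*k + 63)/(45*(k**3 + 14*k**2 + 63*k + 90))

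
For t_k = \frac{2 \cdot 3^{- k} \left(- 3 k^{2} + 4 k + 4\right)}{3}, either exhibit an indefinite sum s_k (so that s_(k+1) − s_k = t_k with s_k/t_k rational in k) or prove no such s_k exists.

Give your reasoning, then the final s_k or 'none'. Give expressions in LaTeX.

r(k) = (3*k**2 + 2*k - 5)/(3*(3*k**2 - 4*k - 4)) after simplifying.
Gosper form: A/B · C(k+1)/C(k) with A=1/3, B=1, C=k**2 - 4*k/3 - 4/3.
Set up (1/3)·f(k+1) − (1)·f(k) − (k**2 - 4*k/3 - 4/3) = 0.
Bound: deg f ≤ 2.
Match coefficients ⇒ f(k) = -(3*k**2 - k - 3)/2.
R(k) = B(k−1)·f(k)/C(k) = -3*(3*k**2 - k - 3)/(2*(k - 2)*(3*k + 2)); s_k = R·t_k = (3*k**2 - k - 3)/3**k.
Δs = 2*(-3*k**2 + 4*k + 4)/(3*3**k), as required.

s_k = 3^{- k} \left(3 k^{2} - k - 3\right)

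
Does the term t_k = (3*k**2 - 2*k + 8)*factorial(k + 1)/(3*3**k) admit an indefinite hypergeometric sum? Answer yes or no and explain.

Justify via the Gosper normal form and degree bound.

The ratio is (k + 2)*(-2*k + 3*(k + 1)**2 + 6)/(3*(3*k**2 - 2*k + 8)).
Normal form (A,B,C) = (k/3 + 2/3, 1, k**2 - 2*k/3 + 8/3).
Set up (k/3 + 2/3)·f(k+1) − (1)·f(k) − (k**2 - 2*k/3 + 8/3) = 0.
Bound: deg f ≤ 1.
Match coefficients ⇒ f(k) = 3*k - 2.
Certificate R = B(k−1)f/C = 3*(3*k - 2)/(3*k**2 - 2*k + 8) gives s_k = (3*k - 2)*factorial(k + 1)/3**k.
s_(k+1) − s_k = (3*k**2 - 2*k + 8)*factorial(k + 1)/(3*3**k) = t_k.

Yes. s_k = (3*k - 2)*factorial(k + 1)/3**k.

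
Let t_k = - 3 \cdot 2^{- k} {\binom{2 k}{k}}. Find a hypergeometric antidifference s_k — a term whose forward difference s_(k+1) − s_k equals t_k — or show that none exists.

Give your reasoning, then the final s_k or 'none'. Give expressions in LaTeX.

none (Gosper's algorithm certifies no s_k)

r(k) = (2*k + 1)/(k + 1) after simplifying.
Factor: A=2*k + 1; B=k + 1; C=1.
Need (2*k + 1)·f(k+1) − (k)·f(k) = 1.
d = -1 from the (1,1,0) case.
d = -1 < 0 ⇒ no nonzero polynomial f; not summable.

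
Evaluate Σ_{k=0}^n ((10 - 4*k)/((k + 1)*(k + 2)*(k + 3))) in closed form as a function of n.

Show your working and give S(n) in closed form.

r(k) = (k + 1)*(2*k - 3)/((k + 4)*(2*k - 5)) after simplifying.
So A=k + 1 and B=k + 4, with C=k - 5/2.
Set up (k + 1)·f(k+1) − (k + 3)·f(k) − (k - 5/2) = 0.
Bound: deg f ≤ 2.
Solve for f: f(k) = -k*(3*k + 17)/8 (degree 2 ≤ 2).
Get s_k = R·t_k = k*(3*k + 17)/(2*(k + 1)*(k + 2)) with R(k) = B(k−1)f(k)/C(k) = -k*(k + 3)*(3*k + 17)/(4*(2*k - 5)).
Δs = 2*(5 - 2*k)/(k**3 + 6*k**2 + 11*k + 6), as required.
Telescope: S(n) = s_(n+1) − s_(0) = (3*n**2 + 23*n + 20)/(2*(n**2 + 5*n + 6)) − (0) = (3*n**2 + 23*n + 20)/(2*(n**2 + 5*n + 6)).

S(n) = (3*n**2 + 23*n + 20)/(2*(n**2 + 5*n + 6))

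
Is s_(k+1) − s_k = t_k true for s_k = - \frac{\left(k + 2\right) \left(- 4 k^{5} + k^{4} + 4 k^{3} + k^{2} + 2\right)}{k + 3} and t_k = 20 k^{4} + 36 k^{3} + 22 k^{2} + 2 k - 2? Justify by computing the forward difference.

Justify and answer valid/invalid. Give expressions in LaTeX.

Invalid: residual \frac{- 16 k^{5} - 97 k^{4} - 134 k^{3} - 69 k^{2} - 4 k + 4}{k^{2} + 7 k + 12} ≠ 0.

s_(k+1) = -(k + 3)*(-4*(k + 1)**5 + (k + 1)**4 + 4*(k + 1)**3 + (k + 1)**2 + 2)/(k + 4)
s_(k+1) − s_k = (20*k**6 + 160*k**5 + 417*k**4 + 454*k**3 + 207*k**2 + 6*k - 20)/(k**2 + 7*k + 12)
(s_(k+1) − s_k) − t_k = (-16*k**5 - 97*k**4 - 134*k**3 - 69*k**2 - 4*k + 4)/(k**2 + 7*k + 12)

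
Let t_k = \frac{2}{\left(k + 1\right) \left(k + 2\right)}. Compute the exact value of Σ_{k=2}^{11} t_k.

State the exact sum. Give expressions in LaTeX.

Σ = 20/39

r(k) = (k + 1)/(k + 3) after simplifying.
Gosper form: A/B · C(k+1)/C(k) with A=k + 1, B=k + 3, C=1.
Set up (k + 1)·f(k+1) − (k + 2)·f(k) − (1) = 0.
Bound: deg f ≤ 1.
A polynomial solution: f(k) = k.
Certificate R = B(k−1)f/C = k*(k + 2) gives s_k = 2*k/(k + 1).
Δs = 2/(k**2 + 3*k + 2), as required.
Σ_(k=2)^(11) t_k = s_(12) − s_(2) = 24/13 − (4/3) = 20/39.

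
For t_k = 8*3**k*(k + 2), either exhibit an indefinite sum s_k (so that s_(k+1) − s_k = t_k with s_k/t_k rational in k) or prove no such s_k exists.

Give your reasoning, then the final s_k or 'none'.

s_k = 3**k*(4*k + 2)

Compute t_(k+1)/t_k: get 3*(k + 3)/(k + 2).
Factor: A=3; B=1; C=k + 2.
Solve (3)·f(k+1) − (1)·f(k) = k + 2.
d = 1 from the (0,0,1) case.
Solving with deg f ≤ 1: f(k) = (2*k + 1)/4.
Get s_k = R·t_k = 3**k*(4*k + 2) with R(k) = B(k−1)f(k)/C(k) = (2*k + 1)/(4*(k + 2)).
s_(k+1) − s_k = 8*3**k*(k + 2) = t_k.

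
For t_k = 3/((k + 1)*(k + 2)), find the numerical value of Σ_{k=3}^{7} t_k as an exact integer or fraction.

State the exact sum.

r(k) = (k + 1)/(k + 3) after simplifying.
Factor: A=k + 1; B=k + 3; C=1.
f must satisfy (k + 1)·f(k+1) − (k + 2)·f(k) = 1.
Bound: deg f ≤ 1.
Solving with deg f ≤ 1: f(k) = k.
Get s_k = R·t_k = 3*k/(k + 1) with R(k) = B(k−1)f(k)/C(k) = k*(k + 2).
s_(k+1) − s_k = 3/(k**2 + 3*k + 2) = t_k.
Σ_(k=3)^(7) t_k = s_(8) − s_(3) = 8/3 − (9/4) = 5/12.

Σ = 5/12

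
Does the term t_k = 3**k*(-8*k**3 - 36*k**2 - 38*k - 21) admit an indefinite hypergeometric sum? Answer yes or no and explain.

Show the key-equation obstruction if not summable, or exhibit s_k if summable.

Yes. s_k = 3**k*(-4*k**3 - k - 3).

r(k) = 3*(8*k**3 + 60*k**2 + 134*k + 103)/(8*k**3 + 36*k**2 + 38*k + 21) after simplifying.
Factor: A=3; B=1; C=k**3 + 9*k**2/2 + 19*k/4 + 21/8.
f must satisfy (3)·f(k+1) − (1)·f(k) = k**3 + 9*k**2/2 + 19*k/4 + 21/8.
Degrees (0,0,3) ⇒ d ≤ 3.
Match coefficients ⇒ f(k) = (4*k**3 + k + 3)/8.
So s_k = (B(k−1)f/C)·t_k = ((4*k**3 + k + 3)/(8*k**3 + 36*k**2 + 38*k + 21))·t_k = 3**k*(-4*k**3 - k - 3).
s_(k+1) − s_k = 3**k*(4*k**3 - 2*k - 12*(k + 1)**3 - 9) = t_k.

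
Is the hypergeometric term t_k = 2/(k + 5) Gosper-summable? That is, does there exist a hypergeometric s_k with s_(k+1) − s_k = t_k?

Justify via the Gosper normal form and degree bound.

No — t_k has no hypergeometric antidifference.

Step 1: r(k) = (k + 5)/(k + 6).
Normal form (A,B,C) = (k + 5, k + 6, 1).
Need (k + 5)·f(k+1) − (k + 5)·f(k) = 1.
deg f ≤ 0 (via 1,1,0).
Generic f = c0 gives residual -1; -1 = 0 cannot hold, so t_k is not Gosper-summable.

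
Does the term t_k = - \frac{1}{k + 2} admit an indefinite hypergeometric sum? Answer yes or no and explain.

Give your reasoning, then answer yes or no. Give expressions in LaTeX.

No — t_k has no hypergeometric antidifference.

t_(k+1)/t_k = (k + 2)/(k + 3).
Normal form (A,B,C) = (k + 2, k + 3, 1).
f must satisfy (k + 2)·f(k+1) − (k + 2)·f(k) = 1.
Bound: deg f ≤ 0.
Generic f = c0 gives residual -1; -1 = 0 cannot hold, so t_k is not Gosper-summable.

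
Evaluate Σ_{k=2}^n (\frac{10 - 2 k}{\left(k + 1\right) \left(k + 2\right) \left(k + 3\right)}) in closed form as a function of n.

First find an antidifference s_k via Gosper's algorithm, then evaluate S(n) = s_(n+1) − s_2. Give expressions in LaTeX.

S(n) = \frac{2 \left(n - 1\right)}{n^{2} + 5 n + 6}

r(k) = (k - 4)*(k + 1)/((k - 5)*(k + 4)) after simplifying.
Factor: A=k + 1; B=k + 4; C=k - 5.
f must satisfy (k + 1)·f(k+1) − (k + 3)·f(k) = k - 5.
Bound: deg f ≤ 2.
Coefficient equations give f(k) = -k*(k + 4).
Certificate R = B(k−1)f/C = -k*(k + 3)*(k + 4)/(k - 5) gives s_k = 2*k*(k + 4)/((k + 1)*(k + 2)).
s_(k+1) − s_k = 2*(5 - k)/(k**3 + 6*k**2 + 11*k + 6) = t_k.
s_(n+1) = 2*(n**2 + 6*n + 5)/(n**2 + 5*n + 6) and s_(2) = 2, so S(n) = 2*(n - 1)/(n**2 + 5*n + 6).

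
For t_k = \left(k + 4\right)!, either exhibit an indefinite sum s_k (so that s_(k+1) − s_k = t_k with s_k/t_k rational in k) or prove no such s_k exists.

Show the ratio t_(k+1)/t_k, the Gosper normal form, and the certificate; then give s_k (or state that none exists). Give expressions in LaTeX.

none — t_k is not Gosper-summable

t_(k+1)/t_k = k + 5.
Gosper form: A/B · C(k+1)/C(k) with A=k + 5, B=1, C=1.
f must satisfy (k + 5)·f(k+1) − (1)·f(k) = 1.
Degrees (1,0,0) ⇒ d ≤ -1.
d = -1 < 0 ⇒ no nonzero polynomial f; not summable.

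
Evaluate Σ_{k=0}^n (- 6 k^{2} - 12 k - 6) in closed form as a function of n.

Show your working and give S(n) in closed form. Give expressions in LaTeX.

S(n) = - 2 n^{3} - 9 n^{2} - 13 n - 6

Step 1: r(k) = (k**2 + 4*k + 4)/(k**2 + 2*k + 1).
Take A(k)=1, B(k)=1, C(k)=k**2 + 2*k + 1.
Key eq: (1)·f(k+1) = (1)·f(k) + (k**2 + 2*k + 1).
Bound: deg f ≤ 3.
Solve for f: f(k) = k*(k + 1)*(2*k + 1)/6 (degree 3 ≤ 3).
R(k) = B(k−1)·f(k)/C(k) = k*(2*k + 1)/(6*(k + 1)); s_k = R·t_k = k*(-2*k**2 - 3*k - 1).
Δs = -6*k**2 - 12*k - 6, as required.
Σ_(k=0)^n t_k = s_(n+1) − s_(0) = (-2*n**3 - 9*n**2 - 13*n - 6) − (0), i.e. -2*n**3 - 9*n**2 - 13*n - 6.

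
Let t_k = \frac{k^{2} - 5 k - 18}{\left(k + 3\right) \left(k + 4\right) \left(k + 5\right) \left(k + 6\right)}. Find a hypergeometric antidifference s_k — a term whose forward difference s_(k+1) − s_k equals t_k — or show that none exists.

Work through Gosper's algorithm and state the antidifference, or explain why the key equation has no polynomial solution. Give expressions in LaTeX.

Compute t_(k+1)/t_k: get (k**3 - 31*k - 66)/(k**3 + 2*k**2 - 53*k - 126).
So A=k + 3 and B=k + 7, with C=k**2 - 5*k - 18.
Set up (k + 3)·f(k+1) − (k + 6)·f(k) − (k**2 - 5*k - 18) = 0.
deg f ≤ 3 (via 1,1,2).
Coefficient equations give f(k) = -k*(k**2 + 27*k + 62)/15.
Get s_k = R·t_k = k*(-k**2 - 27*k - 62)/(15*(k + 3)*(k + 4)*(k + 5)) with R(k) = B(k−1)f(k)/C(k) = -k*(k + 6)*(k**2 + 27*k + 62)/(15*(k**2 - 5*k - 18)).
Verify: (k**2 - 5*k - 18)/(k**4 + 18*k**3 + 119*k**2 + 342*k + 360) matches t_k.

s_k = \frac{k \left(- k^{2} - 27 k - 62\right)}{15 \left(k + 3\right) \left(k + 4\right) \left(k + 5\right)}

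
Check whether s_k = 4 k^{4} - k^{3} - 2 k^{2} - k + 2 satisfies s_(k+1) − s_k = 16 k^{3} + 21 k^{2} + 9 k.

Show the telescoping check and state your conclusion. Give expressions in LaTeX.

s_(k+1) = 4*k**4 + 15*k**3 + 19*k**2 + 8*k + 2
s_(k+1) − s_k = k*(16*k**2 + 21*k + 9)
(s_(k+1) − s_k) − t_k = 0

Valid — Δs_k = t_k.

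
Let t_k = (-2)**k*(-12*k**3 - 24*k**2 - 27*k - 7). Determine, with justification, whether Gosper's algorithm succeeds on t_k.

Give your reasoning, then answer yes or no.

Yes. s_k = (-2)**k*(4*k**3 + k - 1).

t_(k+1)/t_k = 2*(-12*k**3 - 60*k**2 - 111*k - 70)/(12*k**3 + 24*k**2 + 27*k + 7).
So A=-2 and B=1, with C=k**3 + 2*k**2 + 9*k/4 + 7/12.
Need (-2)·f(k+1) − (1)·f(k) = k**3 + 2*k**2 + 9*k/4 + 7/12.
Degrees (0,0,3) ⇒ d ≤ 3.
Solve for f: f(k) = -(2*k - 1)*(2*k**2 + k + 1)/12 (degree 3 ≤ 3).
Get s_k = R·t_k = (-2)**k*(4*k**3 + k - 1) with R(k) = B(k−1)f(k)/C(k) = -(2*k - 1)*(2*k**2 + k + 1)/(12*k**3 + 24*k**2 + 27*k + 7).
Check: Δs_k = (-2)**k*(-4*k**3 - 3*k - 8*(k + 1)**3 + 1). ✓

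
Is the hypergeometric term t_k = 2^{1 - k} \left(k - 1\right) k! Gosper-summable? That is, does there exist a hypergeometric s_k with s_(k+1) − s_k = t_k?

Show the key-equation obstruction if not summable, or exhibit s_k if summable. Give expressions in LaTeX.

Yes. s_k = 2^{2 - k} k!.

Ratio r(k) = k*(k + 1)/(2*(k - 1)).
Take A(k)=k/2 + 1/2, B(k)=1, C(k)=k - 1.
Solve (k/2 + 1/2)·f(k+1) − (1)·f(k) = k - 1.
Bound: deg f ≤ 0.
Match coefficients ⇒ f(k) = 2.
R(k) = B(k−1)·f(k)/C(k) = 2/(k - 1); s_k = R·t_k = 2**(2 - k)*factorial(k).
Verify: 2**(1 - k)*(k - 1)*factorial(k) matches t_k.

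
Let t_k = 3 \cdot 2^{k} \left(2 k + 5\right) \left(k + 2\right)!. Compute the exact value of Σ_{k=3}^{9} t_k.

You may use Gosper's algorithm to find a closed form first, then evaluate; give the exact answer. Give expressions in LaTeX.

Σ = 1471492912320

r(k) = 2*(k + 3)*(2*k + 7)/(2*k + 5) after simplifying.
Normal form (A,B,C) = (2*k + 6, 1, k + 5/2).
Need (2*k + 6)·f(k+1) − (1)·f(k) = k + 5/2.
d = 0 from the (1,0,1) case.
Coefficient equations give f(k) = 1/2.
Then R = B(k−1)f/C = 1/(2*k + 5), so s_k = R(k)·t_k = 3*2**k*factorial(k + 2).
s_(k+1) − s_k = 3*2**k*(2*k + 5)*factorial(k + 2) = t_k.
Evaluate s at k=10 and k=3: 1471492915200 and 2880; difference 1471492912320.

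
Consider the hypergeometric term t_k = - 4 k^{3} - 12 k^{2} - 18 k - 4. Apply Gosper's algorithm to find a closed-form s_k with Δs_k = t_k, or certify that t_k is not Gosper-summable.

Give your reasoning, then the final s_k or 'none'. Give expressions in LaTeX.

Compute t_(k+1)/t_k: get (2*k**3 + 12*k**2 + 27*k + 19)/(2*k**3 + 6*k**2 + 9*k + 2).
So A=1 and B=1, with C=k**3 + 3*k**2 + 9*k/2 + 1.
Solve (1)·f(k+1) − (1)·f(k) = k**3 + 3*k**2 + 9*k/2 + 1.
Degrees (0,0,3) ⇒ d ≤ 4.
Solving with deg f ≤ 4: f(k) = k*(k**3 + 2*k**2 + 4*k - 3)/4.
R(k) = B(k−1)·f(k)/C(k) = k*(k**3 + 2*k**2 + 4*k - 3)/(2*(2*k**3 + 6*k**2 + 9*k + 2)); s_k = R·t_k = k*(-k**3 - 2*k**2 - 4*k + 3).
s_(k+1) − s_k = -4*k**3 - 12*k**2 - 18*k - 4 = t_k.

s_k = k \left(- k^{3} - 2 k^{2} - 4 k + 3\right)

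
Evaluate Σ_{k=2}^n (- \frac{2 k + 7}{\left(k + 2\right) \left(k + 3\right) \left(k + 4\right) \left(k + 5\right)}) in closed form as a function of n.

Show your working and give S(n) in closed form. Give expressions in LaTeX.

S(n) = \frac{- n^{2} - 8 n + 9}{24 \left(n^{2} + 8 n + 15\right)}

The ratio is (k + 2)*(2*k + 9)/((k + 6)*(2*k + 7)).
Gosper form: A/B · C(k+1)/C(k) with A=k + 2, B=k + 6, C=k + 7/2.
Set up (k + 2)·f(k+1) − (k + 5)·f(k) − (k + 7/2) = 0.
From deg A=1, deg B=1, deg C=1: d=3.
A polynomial solution: f(k) = k*(k + 3)*(k + 6)/16.
So s_k = (B(k−1)f/C)·t_k = (k*(k + 3)*(k + 5)*(k + 6)/(8*(2*k + 7)))·t_k = k*(-k - 6)/(8*(k**2 + 6*k + 8)).
s_(k+1) − s_k = (-2*k - 7)/(k**4 + 14*k**3 + 71*k**2 + 154*k + 120) = t_k.
s_(n+1) = (-n**2 - 8*n - 7)/(8*(n**2 + 8*n + 15)) and s_(2) = -1/12, so S(n) = (-n**2 - 8*n + 9)/(24*(n**2 + 8*n + 15)).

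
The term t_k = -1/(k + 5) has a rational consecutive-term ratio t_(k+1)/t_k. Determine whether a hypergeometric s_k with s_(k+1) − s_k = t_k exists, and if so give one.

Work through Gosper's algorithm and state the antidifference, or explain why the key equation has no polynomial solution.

Ratio r(k) = (k + 5)/(k + 6).
Take A(k)=k + 5, B(k)=k + 6, C(k)=1.
Key eq: (k + 5)·f(k+1) = (k + 5)·f(k) + (1).
Bound: deg f ≤ 0.
f = c0 ⇒ A·f(k+1) − B(k−1)·f(k) − C = -1. The system {-1 = 0} is inconsistent; no antidifference.

none — t_k is not Gosper-summable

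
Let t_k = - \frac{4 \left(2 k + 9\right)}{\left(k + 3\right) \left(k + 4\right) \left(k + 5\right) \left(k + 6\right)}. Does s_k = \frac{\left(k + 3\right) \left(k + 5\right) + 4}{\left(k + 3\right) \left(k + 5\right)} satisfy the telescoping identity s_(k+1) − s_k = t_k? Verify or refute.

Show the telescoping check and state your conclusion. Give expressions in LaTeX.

s_(k+1) = ((k + 4)*(k + 6) + 4)/((k + 4)*(k + 6))
s_(k+1) − s_k = 4*(-2*k - 9)/(k**4 + 18*k**3 + 119*k**2 + 342*k + 360)
(s_(k+1) − s_k) − t_k = 0

Valid — Δs_k = t_k.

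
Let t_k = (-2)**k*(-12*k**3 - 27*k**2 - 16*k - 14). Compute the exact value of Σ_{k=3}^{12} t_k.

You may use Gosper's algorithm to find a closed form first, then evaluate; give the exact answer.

t_(k+1)/t_k = 2*(-12*k**3 - 63*k**2 - 106*k - 69)/(12*k**3 + 27*k**2 + 16*k + 14).
Take A(k)=-2, B(k)=1, C(k)=k**3 + 9*k**2/4 + 4*k/3 + 7/6.
Set up (-2)·f(k+1) − (1)·f(k) − (k**3 + 9*k**2/4 + 4*k/3 + 7/6) = 0.
Bound: deg f ≤ 3.
A polynomial solution: f(k) = -(4*k**3 + k**2 - 4*k + 4)/12.
R(k) = B(k−1)·f(k)/C(k) = -(4*k**3 + k**2 - 4*k + 4)/(12*k**3 + 27*k**2 + 16*k + 14); s_k = R·t_k = (-2)**k*(4*k**3 + k**2 - 4*k + 4).
Δs = (-2)**k*(-12*k**3 - 27*k**2 - 16*k - 14), as required.
Telescoping: Σ = s_(13) − s_(3) = -72982528 − (-872) = -72981656.

Σ = -72981656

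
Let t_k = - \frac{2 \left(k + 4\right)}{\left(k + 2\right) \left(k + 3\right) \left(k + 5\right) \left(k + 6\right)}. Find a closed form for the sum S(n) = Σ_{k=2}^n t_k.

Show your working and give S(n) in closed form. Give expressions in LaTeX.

Compute t_(k+1)/t_k: get (k + 2)*(k + 5)**2/((k + 4)**2*(k + 7)).
A = k + 2, B = k + 7, C = k**2 + 8*k + 16.
Set up (k + 2)·f(k+1) − (k + 6)·f(k) − (k**2 + 8*k + 16) = 0.
d = 4 from the (1,1,2) case.
A polynomial solution: f(k) = k*(k + 3)*(k + 4)*(k + 7)/20.
R(k) = B(k−1)·f(k)/C(k) = k*(k + 3)*(k + 6)*(k + 7)/(20*(k + 4)); s_k = R·t_k = k*(-k - 7)/(10*(k**2 + 7*k + 10)).
s_(k+1) − s_k = 2*(-k - 4)/(k**4 + 16*k**3 + 91*k**2 + 216*k + 180) = t_k.
s_(n+1) = (-n**2 - 9*n - 8)/(10*(n**2 + 9*n + 18)) and s_(2) = -9/140, so S(n) = (-n**2 - 9*n + 10)/(28*(n**2 + 9*n + 18)).

S(n) = \frac{- n^{2} - 9 n + 10}{28 \left(n^{2} + 9 n + 18\right)}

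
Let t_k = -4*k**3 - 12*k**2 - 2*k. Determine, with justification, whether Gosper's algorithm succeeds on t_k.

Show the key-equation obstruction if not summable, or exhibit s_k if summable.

r(k) = (2*k**3 + 12*k**2 + 19*k + 9)/(k*(2*k**2 + 6*k + 1)) after simplifying.
Gosper form: A/B · C(k+1)/C(k) with A=1, B=1, C=k**3 + 3*k**2 + k/2.
Set up (1)·f(k+1) − (1)·f(k) − (k**3 + 3*k**2 + k/2) = 0.
d = 4 from the (0,0,3) case.
A polynomial solution: f(k) = k*(k - 1)*(k**2 + 3*k - 1)/4.
So s_k = (B(k−1)f/C)·t_k = ((k - 1)*(k**2 + 3*k - 1)/(2*(2*k**2 + 6*k + 1)))·t_k = k*(-k**3 - 2*k**2 + 4*k - 1).
Δs = 2*k*(-2*k**2 - 6*k - 1), as required.

Yes. s_k = k*(-k**3 - 2*k**2 + 4*k - 1).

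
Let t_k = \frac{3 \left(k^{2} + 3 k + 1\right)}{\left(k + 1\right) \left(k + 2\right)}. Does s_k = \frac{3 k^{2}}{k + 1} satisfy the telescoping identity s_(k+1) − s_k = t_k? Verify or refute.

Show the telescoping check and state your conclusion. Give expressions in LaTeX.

s_(k+1) = 3*(k + 1)**2/(k + 2)
s_(k+1) − s_k = 3*(k**2 + 3*k + 1)/(k**2 + 3*k + 2)
(s_(k+1) − s_k) − t_k = 0

valid; difference matches t_k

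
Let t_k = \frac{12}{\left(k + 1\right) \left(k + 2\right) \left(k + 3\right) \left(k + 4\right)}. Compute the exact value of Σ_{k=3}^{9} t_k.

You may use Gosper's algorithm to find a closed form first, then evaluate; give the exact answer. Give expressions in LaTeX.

Σ = 133/4290

t_(k+1)/t_k = (k + 1)/(k + 5).
So A=k + 1 and B=k + 5, with C=1.
Need (k + 1)·f(k+1) − (k + 4)·f(k) = 1.
d = 3 from the (1,1,0) case.
Solve for f: f(k) = k*(k**2 + 6*k + 11)/18 (degree 3 ≤ 3).
Then R = B(k−1)f/C = k*(k + 4)*(k**2 + 6*k + 11)/18, so s_k = R(k)·t_k = 2*k*(k**2 + 6*k + 11)/(3*(k + 1)*(k + 2)*(k + 3)).
s_(k+1) − s_k = 12/(k**4 + 10*k**3 + 35*k**2 + 50*k + 24) = t_k.
Telescoping: Σ = s_(10) − s_(3) = 95/143 − (19/30) = 133/4290.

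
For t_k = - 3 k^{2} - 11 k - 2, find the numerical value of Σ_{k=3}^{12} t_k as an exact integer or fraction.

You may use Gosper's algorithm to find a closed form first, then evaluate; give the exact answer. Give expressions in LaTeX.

Σ = -2780

Compute t_(k+1)/t_k: get (3*k**2 + 17*k + 16)/(3*k**2 + 11*k + 2).
Take A(k)=1, B(k)=1, C(k)=k**2 + 11*k/3 + 2/3.
Set up (1)·f(k+1) − (1)·f(k) − (k**2 + 11*k/3 + 2/3) = 0.
Bound: deg f ≤ 3.
Solve for f: f(k) = k*(k**2 + 4*k - 3)/3 (degree 3 ≤ 3).
Get s_k = R·t_k = k*(-k**2 - 4*k + 3) with R(k) = B(k−1)f(k)/C(k) = k*(k**2 + 4*k - 3)/(3*k**2 + 11*k + 2).
s_(k+1) − s_k = -3*k**2 - 11*k - 2 = t_k.
Sum = s_(13) − s_(3); s_(13) = -2834, s_(3) = -54 ⇒ -2780.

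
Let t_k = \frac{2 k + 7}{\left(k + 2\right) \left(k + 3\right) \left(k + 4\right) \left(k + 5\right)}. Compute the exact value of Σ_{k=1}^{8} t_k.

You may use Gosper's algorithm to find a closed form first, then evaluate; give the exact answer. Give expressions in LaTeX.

Σ = 128/2145

Compute t_(k+1)/t_k: get (k + 2)*(2*k + 9)/((k + 6)*(2*k + 7)).
Gosper form: A/B · C(k+1)/C(k) with A=k + 2, B=k + 6, C=k + 7/2.
f must satisfy (k + 2)·f(k+1) − (k + 5)·f(k) = k + 7/2.
deg f ≤ 3 (via 1,1,1).
Coefficient equations give f(k) = k*(k + 3)*(k + 6)/16.
So s_k = (B(k−1)f/C)·t_k = (k*(k + 3)*(k + 5)*(k + 6)/(8*(2*k + 7)))·t_k = k*(k + 6)/(8*(k**2 + 6*k + 8)).
Verify: (2*k + 7)/(k**4 + 14*k**3 + 71*k**2 + 154*k + 120) matches t_k.
Sum = s_(9) − s_(1); s_(9) = 135/1144, s_(1) = 7/120 ⇒ 128/2145.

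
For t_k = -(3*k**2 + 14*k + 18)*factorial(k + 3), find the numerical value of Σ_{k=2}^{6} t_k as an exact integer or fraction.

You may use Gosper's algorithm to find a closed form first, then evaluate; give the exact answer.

Σ = -83461440

Compute t_(k+1)/t_k: get (k + 4)*(14*k + 3*(k + 1)**2 + 32)/(3*k**2 + 14*k + 18).
Gosper form: A/B · C(k+1)/C(k) with A=k + 4, B=1, C=k**2 + 14*k/3 + 6.
Solve (k + 4)·f(k+1) − (1)·f(k) = k**2 + 14*k/3 + 6.
Bound: deg f ≤ 1.
Coefficient equations give f(k) = (3*k + 2)/3.
Certificate R = B(k−1)f/C = (3*k + 2)/(3*k**2 + 14*k + 18) gives s_k = -(3*k + 2)*factorial(k + 3).
Verify: -(3*k**2 + 14*k + 18)*factorial(k + 3) matches t_k.
Evaluate s at k=7 and k=2: -83462400 and -960; difference -83461440.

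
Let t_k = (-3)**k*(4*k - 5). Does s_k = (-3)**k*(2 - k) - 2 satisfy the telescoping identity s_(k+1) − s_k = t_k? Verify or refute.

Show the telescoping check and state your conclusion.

valid (s_(k+1) − s_k reduces to t_k)

s_(k+1) = (-3)**(k + 1)*(1 - k) - 2
s_(k+1) − s_k = (-3)**k*(4*k - 5)
(s_(k+1) − s_k) − t_k = 0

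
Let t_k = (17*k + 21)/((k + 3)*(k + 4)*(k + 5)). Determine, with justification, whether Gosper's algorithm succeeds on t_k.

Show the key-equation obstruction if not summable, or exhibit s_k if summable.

t_(k+1)/t_k = (k + 3)*(17*k + 38)/((k + 6)*(17*k + 21)).
Factor: A=k + 3; B=k + 6; C=k + 21/17.
f must satisfy (k + 3)·f(k+1) − (k + 5)·f(k) = k + 21/17.
d = 2 from the (1,1,1) case.
Coefficient equations give f(k) = k*(3*k + 4)/17.
Certificate R = B(k−1)f/C = k*(k + 5)*(3*k + 4)/(17*k + 21) gives s_k = k*(3*k + 4)/((k + 3)*(k + 4)).
Verify: (17*k + 21)/(k**3 + 12*k**2 + 47*k + 60) matches t_k.

Yes. s_k = k*(3*k + 4)/((k + 3)*(k + 4)).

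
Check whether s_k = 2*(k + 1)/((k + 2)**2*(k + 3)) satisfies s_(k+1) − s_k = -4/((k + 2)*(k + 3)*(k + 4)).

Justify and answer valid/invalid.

s_(k+1) = 2*(k + 2)/((k + 3)**2*(k + 4))
s_(k+1) − s_k = 2*(-(k + 1)*(k + 3)*(k + 4) + (k + 2)**3)/((k + 2)**2*(k + 3)**2*(k + 4))
(s_(k+1) − s_k) − t_k = 2*(3*k + 8)/(k**5 + 14*k**4 + 77*k**3 + 208*k**2 + 276*k + 144)

Invalid: residual 2*(3*k + 8)/(k**5 + 14*k**4 + 77*k**3 + 208*k**2 + 276*k + 144) ≠ 0.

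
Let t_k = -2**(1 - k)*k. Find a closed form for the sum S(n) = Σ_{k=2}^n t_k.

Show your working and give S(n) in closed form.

S(n) = (-3*2**n + 2*n + 4)/2**n

The ratio is (k + 1)/(2*k).
Gosper form: A/B · C(k+1)/C(k) with A=1/2, B=1, C=k.
Need (1/2)·f(k+1) − (1)·f(k) = k.
Bound: deg f ≤ 1.
A polynomial solution: f(k) = -2*(k + 1).
Then R = B(k−1)f/C = -2*(k + 1)/k, so s_k = R(k)·t_k = 2**(2 - k)*(k + 1).
Δs = -2**(1 - k)*k, as required.
Σ_(k=2)^n t_k = s_(n+1) − s_(2) = (2**(1 - n)*(n + 2)) − (3), i.e. (-3*2**n + 2*n + 4)/2**n.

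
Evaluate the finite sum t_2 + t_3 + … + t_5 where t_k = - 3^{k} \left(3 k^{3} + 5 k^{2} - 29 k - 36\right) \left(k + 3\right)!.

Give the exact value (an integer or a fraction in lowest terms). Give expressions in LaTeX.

Σ = -3174478560

The ratio is 3*(3*k**4 + 26*k**3 + 46*k**2 - 97*k - 228)/(3*k**3 + 5*k**2 - 29*k - 36).
Take A(k)=3*k + 12, B(k)=1, C(k)=k**3 + 5*k**2/3 - 29*k/3 - 12.
Set up (3*k + 12)·f(k+1) − (1)·f(k) − (k**3 + 5*k**2/3 - 29*k/3 - 12) = 0.
From deg A=1, deg B=0, deg C=3: d=2.
A polynomial solution: f(k) = k*(k - 4)/3.
Certificate R = B(k−1)f/C = k*(k - 4)/(3*k**3 + 5*k**2 - 29*k - 36) gives s_k = -3**k*k*(k - 4)*factorial(k + 3).
Δs = -3**k*(3*k**3 + 5*k**2 - 29*k - 36)*factorial(k + 3), as required.
Evaluate s at k=6 and k=2: -3174474240 and 4320; difference -3174478560.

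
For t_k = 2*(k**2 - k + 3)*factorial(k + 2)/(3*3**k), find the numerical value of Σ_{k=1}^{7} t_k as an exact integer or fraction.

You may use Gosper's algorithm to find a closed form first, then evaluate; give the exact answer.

Σ = 179308/27

r(k) = (k + 3)*(-k + (k + 1)**2 + 2)/(3*(k**2 - k + 3)) after simplifying.
Normal form (A,B,C) = (k/3 + 1, 1, k**2 - k + 3).
Solve (k/3 + 1)·f(k+1) − (1)·f(k) = k**2 - k + 3.
Bound: deg f ≤ 1.
Solve for f: f(k) = 3*(k - 2) (degree 1 ≤ 1).
So s_k = (B(k−1)f/C)·t_k = (3*(k - 2)/(k**2 - k + 3))·t_k = 2*(k - 2)*factorial(k + 2)/3**k.
s_(k+1) − s_k = 2*(k**2 - k + 3)*factorial(k + 2)/(3*3**k) = t_k.
Σ_(k=1)^(7) t_k = s_(8) − s_(1) = 179200/27 − (-4) = 179308/27.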